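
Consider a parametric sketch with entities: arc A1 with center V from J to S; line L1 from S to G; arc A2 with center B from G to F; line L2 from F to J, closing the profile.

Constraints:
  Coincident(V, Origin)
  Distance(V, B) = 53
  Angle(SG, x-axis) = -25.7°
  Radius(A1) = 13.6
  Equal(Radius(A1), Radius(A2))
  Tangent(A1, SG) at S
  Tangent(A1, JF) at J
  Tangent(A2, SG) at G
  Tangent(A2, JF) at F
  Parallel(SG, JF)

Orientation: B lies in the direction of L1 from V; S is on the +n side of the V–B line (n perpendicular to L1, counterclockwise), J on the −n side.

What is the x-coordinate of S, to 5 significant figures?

5.8978

V is at the origin and B lies 53.0 along u from V, so B = 53.0·u = (47.757, -22.984). Tangency of A1 to both parallel lines with radius 13.6 puts S and J at V ± 13.6·n: S = (5.8978, 12.255), J = (-5.8978, -12.255). So S.x = 5.8978.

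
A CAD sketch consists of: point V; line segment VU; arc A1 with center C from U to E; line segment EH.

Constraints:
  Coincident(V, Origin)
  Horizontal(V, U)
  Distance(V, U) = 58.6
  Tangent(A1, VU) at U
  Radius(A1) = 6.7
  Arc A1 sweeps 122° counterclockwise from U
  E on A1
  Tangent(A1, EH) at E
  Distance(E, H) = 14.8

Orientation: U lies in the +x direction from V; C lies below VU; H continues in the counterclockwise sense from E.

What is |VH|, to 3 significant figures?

64.9

On A1, U sits at bearing 90° from C; a 122° counterclockwise sweep puts E at bearing 212°, so E = C + 6.7·(cos 212°, sin 212°) = (52.9, -10.3). Since A1 is tangent to EH there, CE ⟂ EH, so EH runs along (−sin 212°, cos 212°); with |EH| = 14.8, H = (60.8, -22.8). Then |VH| = |H − V| = 64.9.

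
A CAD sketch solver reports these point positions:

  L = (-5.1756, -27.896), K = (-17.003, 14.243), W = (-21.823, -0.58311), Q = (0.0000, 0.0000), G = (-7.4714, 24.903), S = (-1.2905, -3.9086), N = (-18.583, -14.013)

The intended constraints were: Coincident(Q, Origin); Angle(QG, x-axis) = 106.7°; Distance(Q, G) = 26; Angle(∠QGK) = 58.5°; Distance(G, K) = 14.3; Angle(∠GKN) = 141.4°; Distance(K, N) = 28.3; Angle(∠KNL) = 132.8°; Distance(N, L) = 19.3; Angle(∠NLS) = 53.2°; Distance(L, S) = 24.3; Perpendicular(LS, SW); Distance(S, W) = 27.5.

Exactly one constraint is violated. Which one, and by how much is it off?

Distance(S, W) = 27.5 — off by 6.70.

Q = (0.00, 0.00) ✓; QG at 106.7° ✓; |QG| = 26.00 ✓; ∠QGK = 58.50° ✓; |GK| = 14.30 ✓; ∠GKN = 141.4° ✓; |KN| = 28.30 ✓; ∠KNL = 132.8° ✓; |NL| = 19.30 ✓; ∠NLS = 53.20° ✓; |LS| = 24.30 ✓; ∠(LS, SW) = 90.00° ✓; |SW| = 20.80 ✗.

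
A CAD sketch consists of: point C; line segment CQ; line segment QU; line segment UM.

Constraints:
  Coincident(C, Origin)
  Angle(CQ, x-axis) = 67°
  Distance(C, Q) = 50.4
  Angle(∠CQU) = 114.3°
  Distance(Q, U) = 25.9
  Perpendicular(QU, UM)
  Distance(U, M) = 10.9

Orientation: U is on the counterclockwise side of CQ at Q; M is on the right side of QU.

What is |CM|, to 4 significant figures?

73.52

∠CQU = 114.3°, so QU runs at 67.0° + (180° − 114.3°) = 132.7° from the x-axis; with |QU| = 25.9, U = Q + 25.9·(cos 132.7°, sin 132.7°) = (2.129, 65.43). QU ⟂ UM; with |UM| = 10.9 on the right of QU, M = U + 10.9·(0.7349, 0.6782) = (10.14, 72.82). Then |CM| = |M − C| = 73.52.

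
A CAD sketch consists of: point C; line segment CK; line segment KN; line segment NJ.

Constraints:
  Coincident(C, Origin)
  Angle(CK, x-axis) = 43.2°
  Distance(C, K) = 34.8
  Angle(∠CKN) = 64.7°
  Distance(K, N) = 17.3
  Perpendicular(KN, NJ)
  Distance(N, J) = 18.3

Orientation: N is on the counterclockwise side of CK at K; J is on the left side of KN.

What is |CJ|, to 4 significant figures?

13.38

C is at the origin; CK runs at 43.2° with length 34.8, so K = 34.8·(cos 43.2°, sin 43.2°) = (25.37, 23.82). ∠CKN = 64.7°, so KN runs at 43.2° + (180° − 64.7°) = 158.5° from the x-axis; with |KN| = 17.3, N = K + 17.3·(cos 158.5°, sin 158.5°) = (9.272, 30.16). The perpendicularity gives NJ at right angles to KN; with |NJ| = 18.3 on the left of KN, J = N + 18.3·(-0.3665, -0.9304) = (2.565, 13.14). Then |CJ| = |J − C| = 13.38.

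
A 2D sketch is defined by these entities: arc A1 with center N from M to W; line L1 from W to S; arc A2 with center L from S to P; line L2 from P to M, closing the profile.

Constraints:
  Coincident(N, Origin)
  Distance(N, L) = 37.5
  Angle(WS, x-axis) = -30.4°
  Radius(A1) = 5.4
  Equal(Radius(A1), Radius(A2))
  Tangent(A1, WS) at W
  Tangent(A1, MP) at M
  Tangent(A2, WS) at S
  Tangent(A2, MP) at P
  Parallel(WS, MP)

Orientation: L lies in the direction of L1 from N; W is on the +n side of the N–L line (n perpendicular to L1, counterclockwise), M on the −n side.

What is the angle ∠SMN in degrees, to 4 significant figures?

73.93°

The slot axis is L1's direction at -30.4°, so u = (cos -30.4°, sin -30.4°) = (0.8625, -0.5060) and n = (−sin -30.4°, cos -30.4°) = (0.5060, 0.8625). N is at the origin and L lies 37.5 along u from N, so L = 37.5·u = (32.34, -18.98). Tangency of A1 to both parallel lines with radius 5.4 puts W and M at N ± 5.4·n: W = (2.733, 4.658), M = (-2.733, -4.658). Equal radii place S and P the same way about L: S = L + 5.4·n = (35.08, -14.32), P = L − 5.4·n = (29.61, -23.63). Then cos ∠SMN = MS·MN / (|MS||MN|), giving 73.93°.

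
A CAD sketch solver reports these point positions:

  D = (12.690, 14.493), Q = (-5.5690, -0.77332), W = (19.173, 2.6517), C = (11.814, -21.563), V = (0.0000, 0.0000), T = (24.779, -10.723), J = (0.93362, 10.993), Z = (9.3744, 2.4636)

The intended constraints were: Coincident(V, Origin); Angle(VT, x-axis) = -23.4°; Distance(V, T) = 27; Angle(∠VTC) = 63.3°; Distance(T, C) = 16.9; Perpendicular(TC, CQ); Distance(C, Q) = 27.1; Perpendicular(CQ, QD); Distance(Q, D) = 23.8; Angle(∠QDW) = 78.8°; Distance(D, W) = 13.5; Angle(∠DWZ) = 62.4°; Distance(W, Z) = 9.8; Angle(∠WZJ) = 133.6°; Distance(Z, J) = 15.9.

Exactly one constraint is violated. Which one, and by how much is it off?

Distance(Z, J) = 15.9 — off by 3.90.

V = (0.00, 0.00) ✓; VT at -23.40° ✓; |VT| = 27.00 ✓; ∠VTC = 63.30° ✓; |TC| = 16.90 ✓; ∠(TC, CQ) = 90.00° ✓; |CQ| = 27.10 ✓; ∠(CQ, QD) = 90.00° ✓; |QD| = 23.80 ✓; ∠QDW = 78.80° ✓; |DW| = 13.50 ✓; ∠DWZ = 62.40° ✓; |WZ| = 9.800 ✓; ∠WZJ = 133.6° ✓; |ZJ| = 12.00 ✗.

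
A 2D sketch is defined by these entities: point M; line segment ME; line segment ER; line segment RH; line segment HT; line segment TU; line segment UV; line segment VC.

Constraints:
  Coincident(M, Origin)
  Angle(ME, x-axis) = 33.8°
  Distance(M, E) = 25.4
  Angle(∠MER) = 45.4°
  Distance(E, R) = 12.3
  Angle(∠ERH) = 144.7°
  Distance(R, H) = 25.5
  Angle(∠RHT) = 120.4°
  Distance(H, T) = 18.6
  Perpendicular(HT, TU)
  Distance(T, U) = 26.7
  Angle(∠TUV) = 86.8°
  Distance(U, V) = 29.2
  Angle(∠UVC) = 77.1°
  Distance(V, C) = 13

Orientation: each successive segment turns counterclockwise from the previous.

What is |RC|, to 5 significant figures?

11.139

∠TUV = 86.8° gives UV at 86.500° from the x-axis; with |UV| = 29.2, V = (11.839, 13.911). ∠UVC = 77.1° gives VC at -170.60° from the x-axis; with |VC| = 13.0, C = (-0.98641, 11.788). Then |RC| = |C − R| = 11.139.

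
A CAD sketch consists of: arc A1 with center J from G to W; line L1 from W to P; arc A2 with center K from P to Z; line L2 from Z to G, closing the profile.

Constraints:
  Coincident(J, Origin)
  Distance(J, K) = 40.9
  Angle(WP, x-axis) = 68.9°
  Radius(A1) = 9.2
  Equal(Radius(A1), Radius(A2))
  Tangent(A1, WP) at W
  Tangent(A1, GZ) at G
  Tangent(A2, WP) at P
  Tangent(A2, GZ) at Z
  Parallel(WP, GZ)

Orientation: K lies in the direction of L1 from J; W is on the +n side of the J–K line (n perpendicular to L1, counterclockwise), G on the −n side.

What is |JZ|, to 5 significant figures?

41.922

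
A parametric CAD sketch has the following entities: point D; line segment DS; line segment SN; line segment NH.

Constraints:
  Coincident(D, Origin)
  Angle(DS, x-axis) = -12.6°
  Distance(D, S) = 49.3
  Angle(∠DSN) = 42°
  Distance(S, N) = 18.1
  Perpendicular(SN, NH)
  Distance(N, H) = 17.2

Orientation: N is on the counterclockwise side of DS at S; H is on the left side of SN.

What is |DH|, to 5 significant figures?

24.349

∠DSN = 42.0°, so SN runs at -12.6° + (180° − 42.0°) = 125.40° from the x-axis; with |SN| = 18.1, N = S + 18.1·(cos 125.40°, sin 125.40°) = (37.628, 3.9994). SN is perpendicular to NH; with |NH| = 17.2 on the left of SN, H = N + 17.2·(-0.81513, -0.57928) = (23.608, -5.9643). Then |DH| = |H − D| = 24.349.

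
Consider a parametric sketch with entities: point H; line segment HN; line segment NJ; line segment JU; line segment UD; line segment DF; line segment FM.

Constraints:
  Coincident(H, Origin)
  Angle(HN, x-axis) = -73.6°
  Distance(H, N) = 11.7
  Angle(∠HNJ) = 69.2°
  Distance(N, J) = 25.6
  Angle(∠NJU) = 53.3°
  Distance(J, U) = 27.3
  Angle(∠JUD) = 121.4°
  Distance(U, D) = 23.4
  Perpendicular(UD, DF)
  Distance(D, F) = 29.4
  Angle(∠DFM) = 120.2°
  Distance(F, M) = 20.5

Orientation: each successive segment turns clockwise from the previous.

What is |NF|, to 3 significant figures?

14.8

H is at the origin; HN runs at -73.6° with length 11.7, so N = (3.30, -11.2). ∠HNJ = 69.2° gives NJ at 176° from the x-axis; with |NJ| = 25.6, J = (-22.2, -9.26). ∠NJU = 53.3° gives JU at 48.9° from the x-axis; with |JU| = 27.3, U = (-4.27, 11.3). ∠JUD = 121.4° gives UD at -9.70° from the x-axis; with |UD| = 23.4, D = (18.8, 7.37). UD ⟂ DF, so DF runs at -99.7°; with |DF| = 29.4, F = (13.8, -21.6). Then |NF| = |F − N| = 14.8.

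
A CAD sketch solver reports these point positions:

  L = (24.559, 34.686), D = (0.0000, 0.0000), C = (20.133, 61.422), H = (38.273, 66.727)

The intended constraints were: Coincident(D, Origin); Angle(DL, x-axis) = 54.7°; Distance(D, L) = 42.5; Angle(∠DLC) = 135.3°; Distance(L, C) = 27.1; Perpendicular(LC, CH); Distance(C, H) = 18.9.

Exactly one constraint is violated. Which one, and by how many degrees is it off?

Perpendicular(LC, CH) — off by 6.90°.

D = (0.00, 0.00) ✓; DL at 54.70° ✓; |DL| = 42.50 ✓; ∠DLC = 135.3° ✓; |LC| = 27.10 ✓; ∠(LC, CH) = 83.10° ✗; |CH| = 18.90 ✓.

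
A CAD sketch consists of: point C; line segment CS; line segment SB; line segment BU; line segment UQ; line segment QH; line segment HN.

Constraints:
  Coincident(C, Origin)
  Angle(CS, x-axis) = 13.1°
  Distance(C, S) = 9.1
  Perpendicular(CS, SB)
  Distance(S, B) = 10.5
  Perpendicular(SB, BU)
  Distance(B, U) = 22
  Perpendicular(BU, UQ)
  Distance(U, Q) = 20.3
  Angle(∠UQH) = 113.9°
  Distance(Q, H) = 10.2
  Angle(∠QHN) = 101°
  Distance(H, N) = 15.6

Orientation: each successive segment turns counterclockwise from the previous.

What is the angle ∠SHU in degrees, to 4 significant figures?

63.18°

BU ⟂ UQ, so UQ runs at -76.90°; with |UQ| = 20.3, Q = (-10.34, -12.47). ∠UQH = 113.9° gives QH at -10.80° from the x-axis; with |QH| = 10.2, H = (-0.3238, -14.38). Then cos ∠SHU = HS·HU / (|HS||HU|), giving 63.18°.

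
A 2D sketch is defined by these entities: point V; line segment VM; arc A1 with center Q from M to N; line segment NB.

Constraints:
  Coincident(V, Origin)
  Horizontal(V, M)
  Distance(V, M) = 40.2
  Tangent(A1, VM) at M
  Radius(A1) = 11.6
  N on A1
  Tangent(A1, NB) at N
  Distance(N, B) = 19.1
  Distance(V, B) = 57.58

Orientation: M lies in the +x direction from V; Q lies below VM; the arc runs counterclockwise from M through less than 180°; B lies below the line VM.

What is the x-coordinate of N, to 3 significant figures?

32.7

V is at the origin; V and M share the same y with |VM| = 40.2 and M on the +x side, so M = (40.2, 0.00). A1 meets VM tangentially, so QM is at right angles to VM, so Q = M + (0, -11.6) = (40.2, -11.6). Since QN ⟂ NB (tangency), |QB| = √(11.6² + 19.1²) = 22.3 regardless of where N sits on A1. So B lies on both circle(V, 57.58) and circle(Q, 22.3); the below-VM intersection is B = (47.3, -32.8). N is the foot of the tangent from B: N = (32.7, -20.5).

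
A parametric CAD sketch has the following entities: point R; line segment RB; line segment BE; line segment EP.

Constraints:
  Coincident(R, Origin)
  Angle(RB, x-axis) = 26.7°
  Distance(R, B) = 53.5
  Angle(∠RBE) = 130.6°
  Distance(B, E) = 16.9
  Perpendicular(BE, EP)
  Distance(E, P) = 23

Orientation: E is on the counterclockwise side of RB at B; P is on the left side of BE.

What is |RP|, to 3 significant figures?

54.6

R is at the origin; RB runs at 26.7° with length 53.5, so B = 53.5·(cos 26.7°, sin 26.7°) = (47.8, 24.0). ∠RBE = 130.6°, so BE runs at 26.7° + (180° − 130.6°) = 76.1° from the x-axis; with |BE| = 16.9, E = B + 16.9·(cos 76.1°, sin 76.1°) = (51.9, 40.4). BE is perpendicular to EP; with |EP| = 23.0 on the left of BE, P = E + 23.0·(-0.971, 0.240) = (29.5, 46.0). Then |RP| = |P − R| = 54.6.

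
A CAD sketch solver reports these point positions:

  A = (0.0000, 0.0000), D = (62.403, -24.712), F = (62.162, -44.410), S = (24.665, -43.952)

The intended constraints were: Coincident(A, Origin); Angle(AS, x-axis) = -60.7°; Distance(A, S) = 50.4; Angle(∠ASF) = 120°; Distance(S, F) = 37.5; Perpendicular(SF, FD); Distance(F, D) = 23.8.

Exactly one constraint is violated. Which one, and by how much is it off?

Distance(F, D) = 23.8 — off by 4.10.

A = (0.00, 0.00) ✓; AS at -60.70° ✓; |AS| = 50.40 ✓; ∠ASF = 120.0° ✓; |SF| = 37.50 ✓; ∠(SF, FD) = 90.00° ✓; |FD| = 19.70 ✗.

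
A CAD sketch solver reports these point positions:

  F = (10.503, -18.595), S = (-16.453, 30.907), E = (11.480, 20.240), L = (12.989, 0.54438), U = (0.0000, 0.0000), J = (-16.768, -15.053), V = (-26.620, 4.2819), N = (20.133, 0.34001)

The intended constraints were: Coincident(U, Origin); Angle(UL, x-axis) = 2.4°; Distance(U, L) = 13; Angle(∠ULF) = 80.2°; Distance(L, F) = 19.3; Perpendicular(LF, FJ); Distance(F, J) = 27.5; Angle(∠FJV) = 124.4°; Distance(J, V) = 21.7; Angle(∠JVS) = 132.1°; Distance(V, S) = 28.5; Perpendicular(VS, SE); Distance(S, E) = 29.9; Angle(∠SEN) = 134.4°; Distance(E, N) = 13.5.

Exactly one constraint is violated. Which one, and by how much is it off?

Distance(E, N) = 13.5 — off by 8.20.

U = (0.00, 0.00) ✓; UL at 2.400° ✓; |UL| = 13.00 ✓; ∠ULF = 80.20° ✓; |LF| = 19.30 ✓; ∠(LF, FJ) = 90.00° ✓; |FJ| = 27.50 ✓; ∠FJV = 124.4° ✓; |JV| = 21.70 ✓; ∠JVS = 132.1° ✓; |VS| = 28.50 ✓; ∠(VS, SE) = 90.00° ✓; |SE| = 29.90 ✓; ∠SEN = 134.4° ✓; |EN| = 21.70 ✗.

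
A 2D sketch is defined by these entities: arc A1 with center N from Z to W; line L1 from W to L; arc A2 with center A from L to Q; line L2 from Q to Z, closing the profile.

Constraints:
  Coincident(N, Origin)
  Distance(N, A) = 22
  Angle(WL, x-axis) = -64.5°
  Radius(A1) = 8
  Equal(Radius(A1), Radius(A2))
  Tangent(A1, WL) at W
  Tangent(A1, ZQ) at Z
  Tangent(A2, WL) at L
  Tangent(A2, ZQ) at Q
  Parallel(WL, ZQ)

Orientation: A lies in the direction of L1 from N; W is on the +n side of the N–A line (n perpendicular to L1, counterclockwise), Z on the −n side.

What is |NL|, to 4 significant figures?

23.41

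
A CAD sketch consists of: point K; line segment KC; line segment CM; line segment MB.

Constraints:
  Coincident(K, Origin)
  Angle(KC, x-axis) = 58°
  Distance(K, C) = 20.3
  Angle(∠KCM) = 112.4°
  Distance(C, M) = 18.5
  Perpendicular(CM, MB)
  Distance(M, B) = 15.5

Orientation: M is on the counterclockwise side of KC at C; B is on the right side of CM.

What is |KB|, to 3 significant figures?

43.2

K is at the origin; KC runs at 58.0° with length 20.3, so C = 20.3·(cos 58.0°, sin 58.0°) = (10.8, 17.2). ∠KCM = 112.4°, so CM runs at 58.0° + (180° − 112.4°) = 126° from the x-axis; with |CM| = 18.5, M = C + 18.5·(cos 126°, sin 126°) = (-0.0119, 32.3). CM is perpendicular to MB; with |MB| = 15.5 on the right of CM, B = M + 15.5·(0.813, 0.582) = (12.6, 41.3). Then |KB| = |B − K| = 43.2.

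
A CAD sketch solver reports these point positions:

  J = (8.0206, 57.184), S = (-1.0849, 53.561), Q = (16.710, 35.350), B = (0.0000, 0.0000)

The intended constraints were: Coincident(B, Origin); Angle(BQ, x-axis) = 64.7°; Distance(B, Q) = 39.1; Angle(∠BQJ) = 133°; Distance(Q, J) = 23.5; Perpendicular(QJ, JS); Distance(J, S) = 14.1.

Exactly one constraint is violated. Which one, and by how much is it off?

Distance(J, S) = 14.1 — off by 4.30.

B = (0.00, 0.00) ✓; BQ at 64.70° ✓; |BQ| = 39.10 ✓; ∠BQJ = 133.0° ✓; |QJ| = 23.50 ✓; ∠(QJ, JS) = 90.00° ✓; |JS| = 9.800 ✗.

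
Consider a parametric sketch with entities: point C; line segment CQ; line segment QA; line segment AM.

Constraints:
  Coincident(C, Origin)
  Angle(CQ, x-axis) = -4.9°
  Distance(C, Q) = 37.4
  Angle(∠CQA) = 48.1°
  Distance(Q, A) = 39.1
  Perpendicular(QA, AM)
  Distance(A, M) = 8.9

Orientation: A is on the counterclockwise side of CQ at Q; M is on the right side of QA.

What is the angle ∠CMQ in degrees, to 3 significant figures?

56.1°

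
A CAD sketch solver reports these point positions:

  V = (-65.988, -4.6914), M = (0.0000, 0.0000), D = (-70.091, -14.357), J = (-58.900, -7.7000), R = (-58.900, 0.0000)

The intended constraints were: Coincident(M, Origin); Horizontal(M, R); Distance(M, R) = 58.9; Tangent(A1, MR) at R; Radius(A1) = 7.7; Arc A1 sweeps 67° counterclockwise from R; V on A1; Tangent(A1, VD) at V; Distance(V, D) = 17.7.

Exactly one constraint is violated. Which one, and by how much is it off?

Distance(V, D) = 17.7 — off by 7.20.

M = (0.00, 0.00) ✓; M.y = 0.00, R.y = 0.00 ✓; |MR| = 58.90 ✓; ∠(JR, RM) = 90.00° ✓; |JR| = 7.700 ✓; bearing(J→V) − bearing(J→R) = 67.00° ✓; |JV| = 7.700 ✓; ∠(JV, VD) = 90.00° ✓; |VD| = 10.50 ✗.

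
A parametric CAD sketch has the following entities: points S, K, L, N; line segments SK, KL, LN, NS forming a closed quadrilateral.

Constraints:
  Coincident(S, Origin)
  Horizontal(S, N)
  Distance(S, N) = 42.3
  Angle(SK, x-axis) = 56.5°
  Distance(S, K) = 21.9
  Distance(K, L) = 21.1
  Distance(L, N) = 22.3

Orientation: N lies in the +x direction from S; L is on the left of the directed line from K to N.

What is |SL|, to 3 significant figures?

38.8

S is at the origin; S and N share the same y with |SN| = 42.3 and N in +x, so N = (42.3, 0). SK runs at 56.5° with |SK| = 21.9, so K = (12.1, 18.3). L is determined by |KL| = 21.1 and |LN| = 22.3 together: it lies at the intersection of circle(K, 21.1) and circle(N, 22.3). With |KN| = 35.3, the foot of the radical line on KN is 16.9 from K and the perpendicular offset is √(21.1² − 16.9²) = 12.6. Taking the left-of-KN solution: L = (33.1, 20.3).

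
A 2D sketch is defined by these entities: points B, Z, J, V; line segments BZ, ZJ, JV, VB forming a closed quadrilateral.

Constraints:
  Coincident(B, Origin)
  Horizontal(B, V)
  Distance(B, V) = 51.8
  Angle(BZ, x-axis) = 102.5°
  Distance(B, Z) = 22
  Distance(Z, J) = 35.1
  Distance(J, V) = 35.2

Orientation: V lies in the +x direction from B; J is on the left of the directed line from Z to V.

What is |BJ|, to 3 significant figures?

40.6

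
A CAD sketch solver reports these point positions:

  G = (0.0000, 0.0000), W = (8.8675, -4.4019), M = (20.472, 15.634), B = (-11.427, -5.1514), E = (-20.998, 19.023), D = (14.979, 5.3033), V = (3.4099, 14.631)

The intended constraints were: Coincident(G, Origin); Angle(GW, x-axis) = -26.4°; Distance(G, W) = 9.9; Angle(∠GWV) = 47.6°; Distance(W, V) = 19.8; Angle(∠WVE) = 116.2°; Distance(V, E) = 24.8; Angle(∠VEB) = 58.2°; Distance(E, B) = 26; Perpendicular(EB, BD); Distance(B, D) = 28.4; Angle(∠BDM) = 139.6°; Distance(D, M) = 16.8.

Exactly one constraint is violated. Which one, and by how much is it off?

Distance(D, M) = 16.8 — off by 5.10.

G = (0.00, 0.00) ✓; GW at -26.40° ✓; |GW| = 9.900 ✓; ∠GWV = 47.60° ✓; |WV| = 19.80 ✓; ∠WVE = 116.2° ✓; |VE| = 24.80 ✓; ∠VEB = 58.20° ✓; |EB| = 26.00 ✓; ∠(EB, BD) = 90.00° ✓; |BD| = 28.40 ✓; ∠BDM = 139.6° ✓; |DM| = 11.70 ✗.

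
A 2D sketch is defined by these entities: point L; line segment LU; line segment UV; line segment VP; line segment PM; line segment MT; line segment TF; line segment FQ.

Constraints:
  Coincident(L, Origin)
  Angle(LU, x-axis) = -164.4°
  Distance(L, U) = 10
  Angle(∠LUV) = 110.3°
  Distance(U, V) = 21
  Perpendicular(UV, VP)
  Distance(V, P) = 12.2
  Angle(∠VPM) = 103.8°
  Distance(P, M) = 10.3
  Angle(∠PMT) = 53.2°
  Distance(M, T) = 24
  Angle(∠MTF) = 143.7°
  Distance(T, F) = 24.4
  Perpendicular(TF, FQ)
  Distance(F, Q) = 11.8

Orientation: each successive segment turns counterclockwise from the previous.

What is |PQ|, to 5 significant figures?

34.315

L is at the origin; LU runs at -164.4° with length 10.0, so U = (-9.6316, -2.6892). ∠LUV = 110.3° gives UV at -94.700° from the x-axis; with |UV| = 21.0, V = (-11.352, -23.619). UV ⟂ VP, so VP runs at -4.7000°; with |VP| = 12.2, P = (0.80664, -24.618). ∠VPM = 103.8° gives PM at 71.500° from the x-axis; with |PM| = 10.3, M = (4.0749, -14.850). ∠PMT = 53.2° gives MT at -161.70° from the x-axis; with |MT| = 24.0, T = (-18.711, -22.386). ∠MTF = 143.7° gives TF at -125.40° from the x-axis; with |TF| = 24.4, F = (-32.846, -42.275). TF is perpendicular to FQ, so FQ runs at -35.400°; with |FQ| = 11.8, Q = (-23.227, -49.111). Then |PQ| = |Q − P| = 34.315.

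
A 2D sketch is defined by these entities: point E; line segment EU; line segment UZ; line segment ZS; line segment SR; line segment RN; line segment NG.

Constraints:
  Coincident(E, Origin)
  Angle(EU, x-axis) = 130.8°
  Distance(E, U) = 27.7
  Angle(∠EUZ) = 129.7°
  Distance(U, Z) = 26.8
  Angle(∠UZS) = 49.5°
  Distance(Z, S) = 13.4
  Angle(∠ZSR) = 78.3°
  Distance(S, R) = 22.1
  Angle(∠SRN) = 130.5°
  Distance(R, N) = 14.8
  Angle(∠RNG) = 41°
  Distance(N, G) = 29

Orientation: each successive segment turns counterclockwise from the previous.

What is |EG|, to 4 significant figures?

43.27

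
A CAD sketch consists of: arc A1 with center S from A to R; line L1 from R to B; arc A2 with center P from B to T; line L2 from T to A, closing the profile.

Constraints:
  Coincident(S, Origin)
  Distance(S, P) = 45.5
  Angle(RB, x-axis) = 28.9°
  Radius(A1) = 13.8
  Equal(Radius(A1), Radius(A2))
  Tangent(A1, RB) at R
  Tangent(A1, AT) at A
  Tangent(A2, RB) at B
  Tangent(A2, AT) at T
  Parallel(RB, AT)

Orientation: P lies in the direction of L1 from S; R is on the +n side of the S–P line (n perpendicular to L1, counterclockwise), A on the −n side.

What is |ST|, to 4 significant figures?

47.55

Tangency of A1 to both parallel lines with radius 13.8 puts R and A at S ± 13.8·n: R = (-6.669, 12.08), A = (6.669, -12.08). Equal radii place B and T the same way about P: B = P + 13.8·n = (33.16, 34.07), T = P − 13.8·n = (46.50, 9.908). Then |ST| = |T − S| = 47.55.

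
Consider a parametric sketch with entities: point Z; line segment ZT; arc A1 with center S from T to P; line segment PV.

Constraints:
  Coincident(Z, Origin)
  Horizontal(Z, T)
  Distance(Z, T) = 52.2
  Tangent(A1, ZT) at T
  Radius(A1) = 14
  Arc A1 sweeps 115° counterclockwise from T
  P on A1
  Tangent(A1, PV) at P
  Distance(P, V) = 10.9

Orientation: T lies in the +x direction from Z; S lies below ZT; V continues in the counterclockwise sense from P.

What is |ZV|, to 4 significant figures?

53.24

Z is at the origin; ZT is horizontal with |ZT| = 52.2 and T on the +x side, so T = (52.20, 0.000). Tangency of A1 to ZT means the radius ST is perpendicular to ZT, so S = T + (0, -14) = (52.20, -14.00). On A1, T sits at bearing 90° from S; a 115° counterclockwise sweep puts P at bearing 205°, so P = S + 14.0·(cos 205°, sin 205°) = (39.51, -19.92). Tangency of A1 to PV means the radius SP is perpendicular to PV, so PV runs along (−sin 205°, cos 205°); with |PV| = 10.9, V = (44.12, -29.80). Then |ZV| = |V − Z| = 53.24.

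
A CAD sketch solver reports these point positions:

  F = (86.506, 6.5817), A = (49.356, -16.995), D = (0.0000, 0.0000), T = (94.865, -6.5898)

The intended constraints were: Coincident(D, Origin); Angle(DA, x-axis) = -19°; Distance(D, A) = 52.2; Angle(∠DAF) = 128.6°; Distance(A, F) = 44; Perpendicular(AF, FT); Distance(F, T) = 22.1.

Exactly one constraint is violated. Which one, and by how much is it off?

Distance(F, T) = 22.1 — off by 6.50.

D = (0.00, 0.00) ✓; DA at -19.00° ✓; |DA| = 52.20 ✓; ∠DAF = 128.6° ✓; |AF| = 44.00 ✓; ∠(AF, FT) = 90.00° ✓; |FT| = 15.60 ✗.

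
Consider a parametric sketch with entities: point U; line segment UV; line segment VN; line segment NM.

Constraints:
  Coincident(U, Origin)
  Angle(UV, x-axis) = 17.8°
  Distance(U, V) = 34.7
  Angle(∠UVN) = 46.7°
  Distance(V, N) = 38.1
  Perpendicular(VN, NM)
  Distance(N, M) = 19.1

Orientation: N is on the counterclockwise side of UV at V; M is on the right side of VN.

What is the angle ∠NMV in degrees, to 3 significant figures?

63.4°

U is at the origin; UV runs at 17.8° with length 34.7, so V = 34.7·(cos 17.8°, sin 17.8°) = (33.0, 10.6). ∠UVN = 46.7°, so VN runs at 17.8° + (180° − 46.7°) = 151° from the x-axis; with |VN| = 38.1, N = V + 38.1·(cos 151°, sin 151°) = (-0.316, 29.0). VN ⟂ NM; with |NM| = 19.1 on the right of VN, M = N + 19.1·(0.483, 0.875) = (8.91, 45.7). Then cos ∠NMV = MN·MV / (|MN||MV|), giving 63.4°.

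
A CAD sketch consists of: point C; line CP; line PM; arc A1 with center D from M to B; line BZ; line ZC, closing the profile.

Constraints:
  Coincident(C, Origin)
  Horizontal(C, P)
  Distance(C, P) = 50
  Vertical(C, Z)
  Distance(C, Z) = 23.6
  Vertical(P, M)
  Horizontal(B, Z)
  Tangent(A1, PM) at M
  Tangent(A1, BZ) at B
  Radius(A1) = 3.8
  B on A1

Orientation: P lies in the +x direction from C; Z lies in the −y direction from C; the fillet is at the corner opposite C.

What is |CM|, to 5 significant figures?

53.778

C is at the origin; C and P share the same y with |CP| = 50.0 and P on the +x side, so P = (50.000, 0.0000). CZ is vertical with |CZ| = 23.6 and Z on the −y side, so Z = (0.0000, -23.600). The virtual corner opposite C is at (50.000, -23.600). Tangency of A1 to PM means the radius DM is perpendicular to PM and tangency of A1 to BZ means the radius DB is perpendicular to BZ, with radius 3.8, so the center D sits 3.8 in from both sides at D = (46.200, -19.800). That places the tangent points at M = (50.000, -19.800) on PM and B = (46.200, -23.600) on BZ. Then |CM| = |M − C| = 53.778.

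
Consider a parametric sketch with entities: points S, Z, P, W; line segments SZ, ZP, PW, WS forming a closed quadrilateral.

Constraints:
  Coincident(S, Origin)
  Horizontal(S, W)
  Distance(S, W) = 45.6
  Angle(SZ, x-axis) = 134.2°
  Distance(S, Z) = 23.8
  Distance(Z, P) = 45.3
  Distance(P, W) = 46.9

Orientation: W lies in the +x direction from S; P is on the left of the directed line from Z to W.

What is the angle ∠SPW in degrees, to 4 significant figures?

58.63°

S is at the origin; S and W share the same y with |SW| = 45.6 and W in +x, so W = (45.6, 0). SZ runs at 134.2° with |SZ| = 23.8, so Z = (-16.59, 17.06). P is determined by |ZP| = 45.3 and |PW| = 46.9 together: it lies at the intersection of circle(Z, 45.3) and circle(W, 46.9). With |ZW| = 64.49, the foot of the radical line on ZW is 31.10 from Z and the perpendicular offset is √(45.3² − 31.10²) = 32.94. Taking the left-of-ZW solution: P = (22.11, 40.60).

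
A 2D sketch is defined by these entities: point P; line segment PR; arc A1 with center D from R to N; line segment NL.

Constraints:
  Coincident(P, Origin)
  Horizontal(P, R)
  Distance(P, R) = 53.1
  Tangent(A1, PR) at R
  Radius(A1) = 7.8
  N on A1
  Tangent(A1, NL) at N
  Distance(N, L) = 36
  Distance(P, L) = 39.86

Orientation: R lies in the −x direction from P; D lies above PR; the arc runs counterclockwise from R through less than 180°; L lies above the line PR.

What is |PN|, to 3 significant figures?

47.1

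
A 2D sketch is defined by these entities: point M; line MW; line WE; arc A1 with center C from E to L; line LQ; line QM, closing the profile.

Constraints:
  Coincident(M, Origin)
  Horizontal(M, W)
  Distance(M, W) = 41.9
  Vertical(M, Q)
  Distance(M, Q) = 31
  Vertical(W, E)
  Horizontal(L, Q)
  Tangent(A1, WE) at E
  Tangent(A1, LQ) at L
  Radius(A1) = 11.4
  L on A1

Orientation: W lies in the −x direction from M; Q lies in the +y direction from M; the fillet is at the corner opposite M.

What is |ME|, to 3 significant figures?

46.3

M is at the origin; M and W share the same y with |MW| = 41.9 and W on the −x side, so W = (-41.9, 0.00). M and Q share the same x with |MQ| = 31.0 and Q on the +y side, so Q = (0.00, 31.0). The virtual corner opposite M is at (-41.9, 31.0). Since A1 is tangent to WE there, CE ⟂ WE and A1 meets LQ tangentially, so CL is at right angles to LQ, with radius 11.4, so the center C sits 11.4 in from both sides at C = (-30.5, 19.6). That places the tangent points at E = (-41.9, 19.6) on WE and L = (-30.5, 31.0) on LQ. Then |ME| = |E − M| = 46.3.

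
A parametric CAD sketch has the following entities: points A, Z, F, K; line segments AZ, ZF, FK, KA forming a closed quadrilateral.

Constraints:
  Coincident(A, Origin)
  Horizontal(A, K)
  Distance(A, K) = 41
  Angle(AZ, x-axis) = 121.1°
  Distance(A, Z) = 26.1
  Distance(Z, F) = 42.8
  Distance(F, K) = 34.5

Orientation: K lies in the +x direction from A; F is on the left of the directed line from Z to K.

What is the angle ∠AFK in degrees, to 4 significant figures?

63.13°

A is at the origin; A and K share the same y with |AK| = 41.0 and K in +x, so K = (41.0, 0). AZ runs at 121.1° with |AZ| = 26.1, so Z = (-13.48, 22.35). F is determined by |ZF| = 42.8 and |FK| = 34.5 together: it lies at the intersection of circle(Z, 42.8) and circle(K, 34.5). With |ZK| = 58.89, the foot of the radical line on ZK is 34.89 from Z and the perpendicular offset is √(42.8² − 34.89²) = 24.79. Taking the left-of-ZK solution: F = (28.21, 32.04).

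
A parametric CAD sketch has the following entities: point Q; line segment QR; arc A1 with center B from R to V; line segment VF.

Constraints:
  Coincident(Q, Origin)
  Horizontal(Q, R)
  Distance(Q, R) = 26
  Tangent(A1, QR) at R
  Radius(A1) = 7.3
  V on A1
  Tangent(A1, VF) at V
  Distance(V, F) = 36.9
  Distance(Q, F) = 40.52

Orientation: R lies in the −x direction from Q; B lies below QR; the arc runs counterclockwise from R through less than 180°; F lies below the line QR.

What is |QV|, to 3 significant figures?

33.7

Q is at the origin; QR is horizontal with |QR| = 26.0 and R on the −x side, so R = (-26.0, 0.00). Tangency of A1 to QR means the radius BR is perpendicular to QR, so B = R + (0, -7.3) = (-26.0, -7.30). Since BV ⟂ VF (tangency), |BF| = √(7.3² + 36.9²) = 37.6 regardless of where V sits on A1. So F lies on both circle(Q, 40.52) and circle(B, 37.6); the below-QR intersection is F = (-7.19, -39.9). V is the foot of the tangent from F: V = (-31.5, -12.1).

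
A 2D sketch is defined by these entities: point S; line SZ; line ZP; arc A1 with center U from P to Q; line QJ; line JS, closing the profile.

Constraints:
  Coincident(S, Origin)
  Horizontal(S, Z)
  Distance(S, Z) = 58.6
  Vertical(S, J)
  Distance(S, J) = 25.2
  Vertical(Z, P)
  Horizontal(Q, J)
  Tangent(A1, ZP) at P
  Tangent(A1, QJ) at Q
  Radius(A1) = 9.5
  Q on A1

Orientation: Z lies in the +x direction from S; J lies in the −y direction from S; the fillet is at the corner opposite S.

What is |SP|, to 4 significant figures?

60.67

S is at the origin; S and Z share the same y with |SZ| = 58.6 and Z on the +x side, so Z = (58.60, 0.000). SJ is vertical with |SJ| = 25.2 and J on the −y side, so J = (0.000, -25.20). The virtual corner opposite S is at (58.60, -25.20). The tangent condition forces UP to be normal to ZP and the tangent condition forces UQ to be normal to QJ, with radius 9.5, so the center U sits 9.5 in from both sides at U = (49.10, -15.70). That places the tangent points at P = (58.60, -15.70) on ZP and Q = (49.10, -25.20) on QJ. Then |SP| = |P − S| = 60.67.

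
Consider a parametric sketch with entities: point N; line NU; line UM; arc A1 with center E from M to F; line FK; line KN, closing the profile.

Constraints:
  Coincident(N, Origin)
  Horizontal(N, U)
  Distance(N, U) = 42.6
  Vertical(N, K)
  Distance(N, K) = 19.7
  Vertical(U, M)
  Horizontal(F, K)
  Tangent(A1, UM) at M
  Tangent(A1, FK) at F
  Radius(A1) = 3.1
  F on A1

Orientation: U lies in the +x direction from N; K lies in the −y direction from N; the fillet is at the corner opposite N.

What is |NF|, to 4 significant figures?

44.14

N is at the origin; NU is horizontal with |NU| = 42.6 and U on the +x side, so U = (42.60, 0.000). NK is vertical with |NK| = 19.7 and K on the −y side, so K = (0.000, -19.70). The virtual corner opposite N is at (42.60, -19.70). Tangency of A1 to UM means the radius EM is perpendicular to UM and tangency of A1 to FK means the radius EF is perpendicular to FK, with radius 3.1, so the center E sits 3.1 in from both sides at E = (39.50, -16.60). That places the tangent points at M = (42.60, -16.60) on UM and F = (39.50, -19.70) on FK. Then |NF| = |F − N| = 44.14.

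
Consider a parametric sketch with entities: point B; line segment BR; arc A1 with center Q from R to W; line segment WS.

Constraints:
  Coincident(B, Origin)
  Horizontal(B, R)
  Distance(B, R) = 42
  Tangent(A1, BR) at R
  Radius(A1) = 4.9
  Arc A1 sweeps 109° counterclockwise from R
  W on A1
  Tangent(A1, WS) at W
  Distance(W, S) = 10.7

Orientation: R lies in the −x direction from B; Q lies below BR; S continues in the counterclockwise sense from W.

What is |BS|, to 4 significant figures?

46.24

On A1, R sits at bearing 90° from Q; a 109° counterclockwise sweep puts W at bearing 199°, so W = Q + 4.9·(cos 199°, sin 199°) = (-46.63, -6.495). Since A1 is tangent to WS there, QW ⟂ WS, so WS runs along (−sin 199°, cos 199°); with |WS| = 10.7, S = (-43.15, -16.61). Then |BS| = |S − B| = 46.24.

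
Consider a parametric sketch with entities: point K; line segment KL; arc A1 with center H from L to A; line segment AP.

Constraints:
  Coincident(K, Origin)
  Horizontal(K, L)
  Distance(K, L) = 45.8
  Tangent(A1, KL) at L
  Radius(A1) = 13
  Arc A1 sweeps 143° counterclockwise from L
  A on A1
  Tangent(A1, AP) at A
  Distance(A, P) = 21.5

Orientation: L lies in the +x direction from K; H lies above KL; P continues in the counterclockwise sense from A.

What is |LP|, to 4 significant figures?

37.50

K is at the origin; K and L share the same y with |KL| = 45.8 and L on the +x side, so L = (45.80, 0.000). A1 meets KL tangentially, so HL is at right angles to KL, so H = L + (0, 13) = (45.80, 13.00). On A1, L sits at bearing -90° from H; a 143° counterclockwise sweep puts A at bearing 53°, so A = H + 13.0·(cos 53°, sin 53°) = (53.62, 23.38). Tangency of A1 to AP means the radius HA is perpendicular to AP, so AP runs along (−sin 53°, cos 53°); with |AP| = 21.5, P = (36.45, 36.32). Then |LP| = |P − L| = 37.50.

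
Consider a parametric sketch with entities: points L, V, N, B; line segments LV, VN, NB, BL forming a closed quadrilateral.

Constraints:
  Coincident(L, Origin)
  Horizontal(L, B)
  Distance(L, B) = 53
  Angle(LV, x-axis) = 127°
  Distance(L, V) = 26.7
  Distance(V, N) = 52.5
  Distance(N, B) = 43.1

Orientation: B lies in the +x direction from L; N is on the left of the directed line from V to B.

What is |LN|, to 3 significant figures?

51.0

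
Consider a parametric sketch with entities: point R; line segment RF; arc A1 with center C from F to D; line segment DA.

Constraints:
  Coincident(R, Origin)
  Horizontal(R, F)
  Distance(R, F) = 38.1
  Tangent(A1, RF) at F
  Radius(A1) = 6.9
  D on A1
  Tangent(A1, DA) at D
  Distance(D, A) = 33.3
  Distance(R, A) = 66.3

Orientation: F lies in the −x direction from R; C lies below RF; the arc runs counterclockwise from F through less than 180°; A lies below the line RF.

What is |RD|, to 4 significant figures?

44.85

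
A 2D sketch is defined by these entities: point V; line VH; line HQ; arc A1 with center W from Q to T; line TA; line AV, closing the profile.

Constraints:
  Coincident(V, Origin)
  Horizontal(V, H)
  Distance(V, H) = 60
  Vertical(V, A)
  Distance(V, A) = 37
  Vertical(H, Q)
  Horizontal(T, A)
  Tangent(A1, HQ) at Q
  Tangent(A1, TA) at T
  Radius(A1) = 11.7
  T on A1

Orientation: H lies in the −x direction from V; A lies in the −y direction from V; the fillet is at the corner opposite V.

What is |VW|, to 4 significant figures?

54.53

V is at the origin; V and H share the same y with |VH| = 60.0 and H on the −x side, so H = (-60.00, 0.000). VA is vertical with |VA| = 37.0 and A on the −y side, so A = (0.000, -37.00). The virtual corner opposite V is at (-60.00, -37.00). Since A1 is tangent to HQ there, WQ ⟂ HQ and since A1 is tangent to TA there, WT ⟂ TA, with radius 11.7, so the center W sits 11.7 in from both sides at W = (-48.30, -25.30). Then |VW| = |W − V| = 54.53.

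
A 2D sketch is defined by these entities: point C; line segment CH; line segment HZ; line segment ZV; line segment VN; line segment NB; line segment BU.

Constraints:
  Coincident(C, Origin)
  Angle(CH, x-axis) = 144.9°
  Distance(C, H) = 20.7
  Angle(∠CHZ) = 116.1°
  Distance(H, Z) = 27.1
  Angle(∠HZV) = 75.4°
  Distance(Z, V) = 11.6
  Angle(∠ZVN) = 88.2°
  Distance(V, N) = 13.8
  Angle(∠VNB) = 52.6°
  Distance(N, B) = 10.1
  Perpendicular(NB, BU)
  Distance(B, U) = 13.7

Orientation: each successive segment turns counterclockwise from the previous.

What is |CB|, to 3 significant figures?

33.0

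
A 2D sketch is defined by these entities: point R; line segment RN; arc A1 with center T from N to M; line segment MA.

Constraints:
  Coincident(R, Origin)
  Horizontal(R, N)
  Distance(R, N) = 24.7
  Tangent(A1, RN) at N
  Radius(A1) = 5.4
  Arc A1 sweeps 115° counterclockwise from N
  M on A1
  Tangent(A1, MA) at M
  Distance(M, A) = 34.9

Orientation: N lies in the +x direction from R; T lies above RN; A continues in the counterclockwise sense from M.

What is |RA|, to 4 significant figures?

42.02

R is at the origin; R and N share the same y with |RN| = 24.7 and N on the +x side, so N = (24.70, 0.000). Since A1 is tangent to RN there, TN ⟂ RN, so T = N + (0, 5.4) = (24.70, 5.400). On A1, N sits at bearing -90° from T; a 115° counterclockwise sweep puts M at bearing 25°, so M = T + 5.4·(cos 25°, sin 25°) = (29.59, 7.682). A1 meets MA tangentially, so TM is at right angles to MA, so MA runs along (−sin 25°, cos 25°); with |MA| = 34.9, A = (14.84, 39.31). Then |RA| = |A − R| = 42.02.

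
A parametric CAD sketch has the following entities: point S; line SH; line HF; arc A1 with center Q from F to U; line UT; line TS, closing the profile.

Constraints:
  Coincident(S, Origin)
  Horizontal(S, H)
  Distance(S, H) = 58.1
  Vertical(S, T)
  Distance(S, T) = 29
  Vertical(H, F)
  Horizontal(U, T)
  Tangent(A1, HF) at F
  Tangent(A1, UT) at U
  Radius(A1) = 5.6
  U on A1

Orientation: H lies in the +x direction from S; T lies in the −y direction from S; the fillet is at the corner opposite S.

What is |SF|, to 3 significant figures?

62.6

The virtual corner opposite S is at (58.1, -29.0). The tangent condition forces QF to be normal to HF and since A1 is tangent to UT there, QU ⟂ UT, with radius 5.6, so the center Q sits 5.6 in from both sides at Q = (52.5, -23.4). That places the tangent points at F = (58.1, -23.4) on HF and U = (52.5, -29.0) on UT. Then |SF| = |F − S| = 62.6.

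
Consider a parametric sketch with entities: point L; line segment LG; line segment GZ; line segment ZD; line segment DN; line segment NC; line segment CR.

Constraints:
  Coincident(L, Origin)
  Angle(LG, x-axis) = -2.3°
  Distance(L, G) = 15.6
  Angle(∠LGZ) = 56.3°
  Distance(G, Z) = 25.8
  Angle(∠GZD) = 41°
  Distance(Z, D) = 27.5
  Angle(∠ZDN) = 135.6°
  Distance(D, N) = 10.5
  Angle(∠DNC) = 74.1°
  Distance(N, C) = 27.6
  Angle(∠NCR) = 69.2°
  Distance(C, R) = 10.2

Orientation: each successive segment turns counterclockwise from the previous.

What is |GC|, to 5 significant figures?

9.3843

∠ZDN = 135.6° gives DN at -55.200° from the x-axis; with |DN| = 10.5, N = (3.5517, -14.341). ∠DNC = 74.1° gives NC at 50.700° from the x-axis; with |NC| = 27.6, C = (21.033, 7.0166). Then |GC| = |C − G| = 9.3843.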